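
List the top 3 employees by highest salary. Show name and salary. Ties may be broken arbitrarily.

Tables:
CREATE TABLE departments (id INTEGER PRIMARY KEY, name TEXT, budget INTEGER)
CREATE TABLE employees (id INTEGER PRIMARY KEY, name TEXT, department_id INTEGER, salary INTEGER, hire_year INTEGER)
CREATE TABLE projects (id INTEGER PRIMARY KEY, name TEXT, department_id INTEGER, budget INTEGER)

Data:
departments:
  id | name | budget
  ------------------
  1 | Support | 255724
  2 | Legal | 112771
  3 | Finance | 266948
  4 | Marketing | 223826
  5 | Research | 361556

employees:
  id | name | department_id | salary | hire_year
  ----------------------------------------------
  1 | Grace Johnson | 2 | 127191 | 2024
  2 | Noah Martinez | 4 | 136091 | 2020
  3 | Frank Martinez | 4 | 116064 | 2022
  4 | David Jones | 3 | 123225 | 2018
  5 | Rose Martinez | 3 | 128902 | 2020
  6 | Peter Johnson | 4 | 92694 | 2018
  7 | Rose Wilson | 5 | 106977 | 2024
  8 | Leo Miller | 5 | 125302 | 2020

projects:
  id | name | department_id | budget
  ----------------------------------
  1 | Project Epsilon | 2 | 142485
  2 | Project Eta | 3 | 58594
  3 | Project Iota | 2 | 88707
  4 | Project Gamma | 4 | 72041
SELECT name, salary FROM employees ORDER BY salary DESC LIMIT 3

Execution result:
name | salary
Noah Martinez | 136091
Rose Martinez | 128902
Grace Johnson | 127191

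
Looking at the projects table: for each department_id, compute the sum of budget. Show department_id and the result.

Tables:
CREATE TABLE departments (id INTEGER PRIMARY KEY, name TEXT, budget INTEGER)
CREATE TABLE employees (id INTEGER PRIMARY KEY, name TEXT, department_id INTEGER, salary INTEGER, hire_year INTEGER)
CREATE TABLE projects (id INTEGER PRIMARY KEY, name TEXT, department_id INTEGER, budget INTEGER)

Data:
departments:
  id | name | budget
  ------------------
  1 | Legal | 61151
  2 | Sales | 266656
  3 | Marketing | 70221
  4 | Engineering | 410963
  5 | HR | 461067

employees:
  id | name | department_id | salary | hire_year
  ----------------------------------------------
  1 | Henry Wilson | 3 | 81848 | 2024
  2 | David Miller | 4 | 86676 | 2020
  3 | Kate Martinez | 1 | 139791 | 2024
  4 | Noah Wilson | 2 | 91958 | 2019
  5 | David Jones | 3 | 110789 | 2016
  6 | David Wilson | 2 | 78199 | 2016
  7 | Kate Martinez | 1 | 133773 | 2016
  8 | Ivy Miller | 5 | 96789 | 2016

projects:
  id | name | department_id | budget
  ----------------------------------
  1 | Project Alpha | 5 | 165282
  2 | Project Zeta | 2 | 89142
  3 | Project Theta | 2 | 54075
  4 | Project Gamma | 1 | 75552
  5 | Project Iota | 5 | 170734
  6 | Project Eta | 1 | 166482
SELECT department_id, SUM(budget) AS sum_budget FROM projects GROUP BY department_id

Execution result:
department_id | sum_budget
1 | 242034
2 | 143217
5 | 336016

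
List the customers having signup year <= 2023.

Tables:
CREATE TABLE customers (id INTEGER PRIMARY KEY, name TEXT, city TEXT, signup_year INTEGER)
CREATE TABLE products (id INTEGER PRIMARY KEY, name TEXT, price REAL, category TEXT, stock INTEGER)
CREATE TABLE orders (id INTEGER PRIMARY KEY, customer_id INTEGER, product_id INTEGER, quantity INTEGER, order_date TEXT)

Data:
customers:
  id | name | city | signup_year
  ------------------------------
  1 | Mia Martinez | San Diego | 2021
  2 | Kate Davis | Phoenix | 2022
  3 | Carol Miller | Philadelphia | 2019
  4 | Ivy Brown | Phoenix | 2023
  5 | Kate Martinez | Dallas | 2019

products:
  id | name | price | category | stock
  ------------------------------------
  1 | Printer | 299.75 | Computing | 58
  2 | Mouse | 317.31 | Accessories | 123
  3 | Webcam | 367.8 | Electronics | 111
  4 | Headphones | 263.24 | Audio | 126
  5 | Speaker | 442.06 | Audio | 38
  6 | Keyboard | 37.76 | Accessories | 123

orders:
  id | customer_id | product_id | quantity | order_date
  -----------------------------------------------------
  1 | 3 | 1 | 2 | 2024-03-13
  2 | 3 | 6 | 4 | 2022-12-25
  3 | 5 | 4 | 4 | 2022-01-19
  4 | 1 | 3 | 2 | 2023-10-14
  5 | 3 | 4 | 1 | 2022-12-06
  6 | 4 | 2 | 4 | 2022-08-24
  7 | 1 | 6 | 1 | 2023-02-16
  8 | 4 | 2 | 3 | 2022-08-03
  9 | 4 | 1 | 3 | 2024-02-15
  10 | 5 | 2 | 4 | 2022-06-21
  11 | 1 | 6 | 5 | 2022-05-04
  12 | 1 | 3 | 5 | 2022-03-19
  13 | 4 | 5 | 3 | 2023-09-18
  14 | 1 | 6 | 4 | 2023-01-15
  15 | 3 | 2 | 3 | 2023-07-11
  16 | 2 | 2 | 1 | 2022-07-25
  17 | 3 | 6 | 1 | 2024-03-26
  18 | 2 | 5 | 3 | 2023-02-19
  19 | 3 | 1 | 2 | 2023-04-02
SELECT name, signup_year FROM customers WHERE signup_year <= 2023

Execution result:
name | signup_year
Mia Martinez | 2021
Kate Davis | 2022
Carol Miller | 2019
Ivy Brown | 2023
Kate Martinez | 2019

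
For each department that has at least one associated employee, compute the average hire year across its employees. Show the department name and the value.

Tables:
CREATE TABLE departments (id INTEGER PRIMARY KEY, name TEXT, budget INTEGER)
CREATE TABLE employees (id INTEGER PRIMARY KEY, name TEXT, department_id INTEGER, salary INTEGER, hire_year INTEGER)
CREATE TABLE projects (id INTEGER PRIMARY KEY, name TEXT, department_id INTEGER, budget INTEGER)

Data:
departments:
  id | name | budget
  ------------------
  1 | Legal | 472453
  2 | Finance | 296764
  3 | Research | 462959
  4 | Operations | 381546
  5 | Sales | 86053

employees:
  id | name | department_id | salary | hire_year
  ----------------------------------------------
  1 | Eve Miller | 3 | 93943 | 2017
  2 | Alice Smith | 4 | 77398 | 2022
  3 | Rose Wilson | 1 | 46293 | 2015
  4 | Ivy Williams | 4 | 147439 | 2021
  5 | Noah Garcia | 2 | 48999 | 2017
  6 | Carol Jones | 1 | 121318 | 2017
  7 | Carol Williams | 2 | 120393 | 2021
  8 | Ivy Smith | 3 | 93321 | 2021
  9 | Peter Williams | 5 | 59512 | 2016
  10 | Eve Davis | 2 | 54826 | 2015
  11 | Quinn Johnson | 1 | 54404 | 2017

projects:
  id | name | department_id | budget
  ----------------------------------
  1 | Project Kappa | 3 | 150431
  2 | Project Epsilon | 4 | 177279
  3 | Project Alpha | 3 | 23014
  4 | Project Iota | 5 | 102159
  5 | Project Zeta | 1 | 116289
SELECT p.name, AVG(c.hire_year) AS avg_hire_year FROM employees c JOIN departments p ON c.department_id = p.id GROUP BY p.id, p.name

Execution result:
name | avg_hire_year
Legal | 2016.33
Finance | 2017.67
Research | 2019.00
Operations | 2021.50
Sales | 2016.00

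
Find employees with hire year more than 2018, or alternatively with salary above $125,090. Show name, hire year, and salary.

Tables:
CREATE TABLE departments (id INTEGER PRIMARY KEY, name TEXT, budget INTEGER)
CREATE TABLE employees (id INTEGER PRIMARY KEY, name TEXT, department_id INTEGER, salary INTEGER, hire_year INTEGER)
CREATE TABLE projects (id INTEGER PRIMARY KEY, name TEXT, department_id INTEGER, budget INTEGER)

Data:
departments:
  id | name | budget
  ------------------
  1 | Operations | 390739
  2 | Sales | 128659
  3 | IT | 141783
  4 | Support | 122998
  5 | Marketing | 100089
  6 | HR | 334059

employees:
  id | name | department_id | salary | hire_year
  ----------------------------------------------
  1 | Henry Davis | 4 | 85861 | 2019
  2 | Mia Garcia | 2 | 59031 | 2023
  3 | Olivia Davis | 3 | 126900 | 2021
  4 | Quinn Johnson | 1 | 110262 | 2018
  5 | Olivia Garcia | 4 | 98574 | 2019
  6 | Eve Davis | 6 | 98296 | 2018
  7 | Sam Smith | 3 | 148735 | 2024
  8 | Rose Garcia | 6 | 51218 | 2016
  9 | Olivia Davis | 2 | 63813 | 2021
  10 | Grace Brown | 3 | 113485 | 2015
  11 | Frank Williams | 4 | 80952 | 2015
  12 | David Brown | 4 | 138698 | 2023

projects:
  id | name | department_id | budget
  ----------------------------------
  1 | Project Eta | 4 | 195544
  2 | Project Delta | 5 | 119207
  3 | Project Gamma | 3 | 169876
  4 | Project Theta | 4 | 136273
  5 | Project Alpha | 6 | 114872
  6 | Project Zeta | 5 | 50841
SELECT name, hire_year, salary FROM employees WHERE hire_year > 2018 OR salary > 125090

Execution result:
name | hire_year | salary
Henry Davis | 2019 | 85861
Mia Garcia | 2023 | 59031
Olivia Davis | 2021 | 126900
Olivia Garcia | 2019 | 98574
Sam Smith | 2024 | 148735
Olivia Davis | 2021 | 63813
David Brown | 2023 | 138698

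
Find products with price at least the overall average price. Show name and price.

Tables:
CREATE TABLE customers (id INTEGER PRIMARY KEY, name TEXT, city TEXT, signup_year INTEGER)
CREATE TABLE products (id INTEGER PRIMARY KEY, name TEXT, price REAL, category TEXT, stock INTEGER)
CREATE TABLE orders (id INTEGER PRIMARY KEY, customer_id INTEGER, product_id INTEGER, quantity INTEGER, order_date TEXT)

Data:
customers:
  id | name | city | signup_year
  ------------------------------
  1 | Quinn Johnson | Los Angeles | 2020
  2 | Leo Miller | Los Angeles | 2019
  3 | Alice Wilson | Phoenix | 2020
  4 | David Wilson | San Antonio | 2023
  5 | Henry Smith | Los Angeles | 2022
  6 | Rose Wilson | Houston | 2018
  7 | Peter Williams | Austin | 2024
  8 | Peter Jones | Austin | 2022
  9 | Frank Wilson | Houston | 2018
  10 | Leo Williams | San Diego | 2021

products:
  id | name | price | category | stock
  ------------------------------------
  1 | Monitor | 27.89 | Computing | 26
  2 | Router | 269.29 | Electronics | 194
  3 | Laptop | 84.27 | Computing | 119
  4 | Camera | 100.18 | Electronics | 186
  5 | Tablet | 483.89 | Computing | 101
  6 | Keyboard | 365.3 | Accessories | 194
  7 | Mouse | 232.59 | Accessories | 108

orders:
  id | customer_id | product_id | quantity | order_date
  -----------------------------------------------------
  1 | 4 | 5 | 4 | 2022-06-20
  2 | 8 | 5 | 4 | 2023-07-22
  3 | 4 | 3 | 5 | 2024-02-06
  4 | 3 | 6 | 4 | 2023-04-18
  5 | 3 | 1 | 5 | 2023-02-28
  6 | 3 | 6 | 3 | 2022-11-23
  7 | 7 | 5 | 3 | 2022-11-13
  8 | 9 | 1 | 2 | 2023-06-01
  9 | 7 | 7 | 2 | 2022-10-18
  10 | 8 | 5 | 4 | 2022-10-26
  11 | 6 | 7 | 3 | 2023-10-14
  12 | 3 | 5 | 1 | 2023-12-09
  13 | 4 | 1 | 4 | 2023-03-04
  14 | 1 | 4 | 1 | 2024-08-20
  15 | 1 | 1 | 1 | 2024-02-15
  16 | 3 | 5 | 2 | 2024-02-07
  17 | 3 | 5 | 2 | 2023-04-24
SELECT name, price FROM products WHERE price >= (SELECT AVG(price) FROM products)

Execution result:
name | price
Router | 269.29
Tablet | 483.89
Keyboard | 365.30
Mouse | 232.59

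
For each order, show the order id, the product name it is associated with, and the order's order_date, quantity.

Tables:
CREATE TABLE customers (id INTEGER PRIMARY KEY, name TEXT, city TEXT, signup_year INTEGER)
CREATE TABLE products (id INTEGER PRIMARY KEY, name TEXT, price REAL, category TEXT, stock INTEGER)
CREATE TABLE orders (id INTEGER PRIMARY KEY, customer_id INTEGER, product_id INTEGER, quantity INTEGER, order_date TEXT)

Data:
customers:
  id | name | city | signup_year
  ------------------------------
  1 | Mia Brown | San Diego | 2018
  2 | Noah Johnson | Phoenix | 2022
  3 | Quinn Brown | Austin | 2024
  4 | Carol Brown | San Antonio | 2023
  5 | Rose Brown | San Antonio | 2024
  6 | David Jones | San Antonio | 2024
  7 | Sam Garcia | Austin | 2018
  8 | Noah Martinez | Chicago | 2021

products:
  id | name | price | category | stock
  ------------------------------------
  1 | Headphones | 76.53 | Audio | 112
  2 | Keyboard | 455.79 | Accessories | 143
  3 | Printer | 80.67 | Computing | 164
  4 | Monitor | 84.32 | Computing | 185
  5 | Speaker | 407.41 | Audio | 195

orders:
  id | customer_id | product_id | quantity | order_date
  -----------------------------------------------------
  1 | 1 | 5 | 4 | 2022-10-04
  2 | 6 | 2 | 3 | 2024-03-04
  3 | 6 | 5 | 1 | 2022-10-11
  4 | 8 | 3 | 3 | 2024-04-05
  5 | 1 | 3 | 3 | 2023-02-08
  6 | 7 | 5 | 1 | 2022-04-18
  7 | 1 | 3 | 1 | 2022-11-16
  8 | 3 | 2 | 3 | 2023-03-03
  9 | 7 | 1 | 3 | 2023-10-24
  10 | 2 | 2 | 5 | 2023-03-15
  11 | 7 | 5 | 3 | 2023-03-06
SELECT c.id, p.name AS product, c.order_date, c.quantity FROM orders c JOIN products p ON c.product_id = p.id

Execution result:
id | product | order_date | quantity
1 | Speaker | 2022-10-04 | 4
2 | Keyboard | 2024-03-04 | 3
3 | Speaker | 2022-10-11 | 1
4 | Printer | 2024-04-05 | 3
5 | Printer | 2023-02-08 | 3
6 | Speaker | 2022-04-18 | 1
7 | Printer | 2022-11-16 | 1
8 | Keyboard | 2023-03-03 | 3
9 | Headphones | 2023-10-24 | 3
10 | Keyboard | 2023-03-15 | 5
11 | Speaker | 2023-03-06 | 3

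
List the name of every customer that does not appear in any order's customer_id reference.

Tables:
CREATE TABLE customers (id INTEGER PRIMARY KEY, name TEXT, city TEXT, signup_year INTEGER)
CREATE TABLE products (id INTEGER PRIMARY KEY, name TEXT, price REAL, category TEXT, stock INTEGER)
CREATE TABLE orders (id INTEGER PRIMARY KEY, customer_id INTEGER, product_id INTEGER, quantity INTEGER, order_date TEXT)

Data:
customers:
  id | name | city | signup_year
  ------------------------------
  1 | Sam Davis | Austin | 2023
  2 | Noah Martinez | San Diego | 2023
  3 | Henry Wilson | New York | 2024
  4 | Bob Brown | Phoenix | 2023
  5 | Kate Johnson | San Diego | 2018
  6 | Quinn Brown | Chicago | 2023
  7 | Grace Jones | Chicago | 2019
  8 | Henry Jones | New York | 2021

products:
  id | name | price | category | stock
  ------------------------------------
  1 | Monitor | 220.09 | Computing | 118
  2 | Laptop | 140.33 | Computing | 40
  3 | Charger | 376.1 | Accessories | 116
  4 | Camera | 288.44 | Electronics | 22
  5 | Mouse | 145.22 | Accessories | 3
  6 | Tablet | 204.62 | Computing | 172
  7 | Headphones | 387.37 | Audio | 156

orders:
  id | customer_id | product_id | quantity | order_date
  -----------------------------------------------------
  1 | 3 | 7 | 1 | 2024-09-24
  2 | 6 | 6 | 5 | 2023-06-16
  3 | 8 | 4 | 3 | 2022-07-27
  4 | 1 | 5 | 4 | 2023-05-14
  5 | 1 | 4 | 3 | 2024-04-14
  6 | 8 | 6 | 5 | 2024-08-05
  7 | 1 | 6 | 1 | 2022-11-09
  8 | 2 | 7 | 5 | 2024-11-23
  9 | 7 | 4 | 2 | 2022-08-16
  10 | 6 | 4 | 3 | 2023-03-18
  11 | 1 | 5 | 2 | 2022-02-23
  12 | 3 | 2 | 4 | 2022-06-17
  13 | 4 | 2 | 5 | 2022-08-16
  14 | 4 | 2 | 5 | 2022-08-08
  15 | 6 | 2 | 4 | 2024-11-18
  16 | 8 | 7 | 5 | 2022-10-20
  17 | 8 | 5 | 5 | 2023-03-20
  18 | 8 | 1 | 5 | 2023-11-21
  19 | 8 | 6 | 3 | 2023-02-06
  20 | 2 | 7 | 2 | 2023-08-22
SELECT p.name FROM customers p LEFT JOIN orders c ON c.customer_id = p.id WHERE c.id IS NULL

Execution result:
Kate Johnson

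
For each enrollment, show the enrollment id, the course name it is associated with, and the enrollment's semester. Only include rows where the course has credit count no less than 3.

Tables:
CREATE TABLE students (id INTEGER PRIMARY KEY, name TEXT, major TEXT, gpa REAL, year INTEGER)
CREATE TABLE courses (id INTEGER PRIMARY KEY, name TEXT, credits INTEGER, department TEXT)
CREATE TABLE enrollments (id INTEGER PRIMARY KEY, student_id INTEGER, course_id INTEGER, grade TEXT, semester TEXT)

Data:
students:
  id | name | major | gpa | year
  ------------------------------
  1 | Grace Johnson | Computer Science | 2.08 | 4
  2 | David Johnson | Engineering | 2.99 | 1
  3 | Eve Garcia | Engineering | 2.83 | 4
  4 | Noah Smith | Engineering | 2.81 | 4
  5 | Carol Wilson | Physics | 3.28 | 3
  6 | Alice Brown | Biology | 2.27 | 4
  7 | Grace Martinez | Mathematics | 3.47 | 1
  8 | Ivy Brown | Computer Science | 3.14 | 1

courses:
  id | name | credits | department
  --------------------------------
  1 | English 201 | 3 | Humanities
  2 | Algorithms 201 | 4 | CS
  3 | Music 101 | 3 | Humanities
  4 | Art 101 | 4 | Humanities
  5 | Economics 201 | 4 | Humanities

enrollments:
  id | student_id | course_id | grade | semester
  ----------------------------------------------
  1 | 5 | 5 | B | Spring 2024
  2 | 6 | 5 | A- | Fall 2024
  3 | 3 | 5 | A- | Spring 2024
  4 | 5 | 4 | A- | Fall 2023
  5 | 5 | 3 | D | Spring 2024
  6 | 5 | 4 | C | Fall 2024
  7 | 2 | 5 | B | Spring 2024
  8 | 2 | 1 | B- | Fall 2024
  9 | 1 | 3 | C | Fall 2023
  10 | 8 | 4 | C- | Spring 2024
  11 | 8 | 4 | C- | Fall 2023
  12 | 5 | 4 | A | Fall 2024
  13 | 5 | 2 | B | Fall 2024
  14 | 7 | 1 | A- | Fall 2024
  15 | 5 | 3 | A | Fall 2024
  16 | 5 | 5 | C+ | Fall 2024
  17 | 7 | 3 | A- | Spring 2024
SELECT c.id, p.name AS course, c.semester FROM enrollments c JOIN courses p ON c.course_id = p.id WHERE p.credits >= 3

Execution result:
id | course | semester
1 | Economics 201 | Spring 2024
2 | Economics 201 | Fall 2024
3 | Economics 201 | Spring 2024
4 | Art 101 | Fall 2023
5 | Music 101 | Spring 2024
6 | Art 101 | Fall 2024
7 | Economics 201 | Spring 2024
8 | English 201 | Fall 2024
9 | Music 101 | Fall 2023
10 | Art 101 | Spring 2024
11 | Art 101 | Fall 2023
12 | Art 101 | Fall 2024
13 | Algorithms 201 | Fall 2024
14 | English 201 | Fall 2024
15 | Music 101 | Fall 2024
16 | Economics 201 | Fall 2024
17 | Music 101 | Spring 2024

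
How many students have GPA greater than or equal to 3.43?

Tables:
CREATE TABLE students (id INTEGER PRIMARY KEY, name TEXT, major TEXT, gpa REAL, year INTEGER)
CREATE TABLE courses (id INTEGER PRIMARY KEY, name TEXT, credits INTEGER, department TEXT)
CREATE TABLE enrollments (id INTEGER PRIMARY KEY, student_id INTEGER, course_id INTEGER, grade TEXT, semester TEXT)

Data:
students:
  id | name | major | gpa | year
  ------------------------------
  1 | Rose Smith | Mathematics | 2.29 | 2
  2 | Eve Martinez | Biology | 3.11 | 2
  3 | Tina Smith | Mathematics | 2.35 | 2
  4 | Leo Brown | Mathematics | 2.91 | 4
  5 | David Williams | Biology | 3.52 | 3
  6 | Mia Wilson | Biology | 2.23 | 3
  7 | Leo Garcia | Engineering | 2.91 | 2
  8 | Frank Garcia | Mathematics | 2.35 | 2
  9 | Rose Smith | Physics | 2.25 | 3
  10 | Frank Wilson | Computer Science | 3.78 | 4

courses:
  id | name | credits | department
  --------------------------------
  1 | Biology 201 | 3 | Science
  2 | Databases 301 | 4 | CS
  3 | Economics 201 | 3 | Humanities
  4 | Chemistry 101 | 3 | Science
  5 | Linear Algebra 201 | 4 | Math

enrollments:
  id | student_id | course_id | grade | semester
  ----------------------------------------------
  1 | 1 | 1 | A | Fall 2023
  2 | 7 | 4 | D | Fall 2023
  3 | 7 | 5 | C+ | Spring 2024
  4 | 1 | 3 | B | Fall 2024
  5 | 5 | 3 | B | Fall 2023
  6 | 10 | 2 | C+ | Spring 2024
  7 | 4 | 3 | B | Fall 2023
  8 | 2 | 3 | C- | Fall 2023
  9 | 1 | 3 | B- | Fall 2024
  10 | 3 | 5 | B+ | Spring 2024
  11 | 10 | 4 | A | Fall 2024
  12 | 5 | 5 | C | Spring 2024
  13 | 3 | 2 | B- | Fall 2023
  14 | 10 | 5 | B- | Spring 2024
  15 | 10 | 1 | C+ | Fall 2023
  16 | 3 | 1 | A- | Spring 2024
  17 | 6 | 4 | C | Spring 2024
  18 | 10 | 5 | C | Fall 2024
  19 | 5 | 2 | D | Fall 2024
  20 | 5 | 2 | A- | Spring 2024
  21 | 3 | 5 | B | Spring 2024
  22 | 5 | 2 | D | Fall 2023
SELECT COUNT(*) FROM students WHERE gpa >= 3.43

Execution result:
2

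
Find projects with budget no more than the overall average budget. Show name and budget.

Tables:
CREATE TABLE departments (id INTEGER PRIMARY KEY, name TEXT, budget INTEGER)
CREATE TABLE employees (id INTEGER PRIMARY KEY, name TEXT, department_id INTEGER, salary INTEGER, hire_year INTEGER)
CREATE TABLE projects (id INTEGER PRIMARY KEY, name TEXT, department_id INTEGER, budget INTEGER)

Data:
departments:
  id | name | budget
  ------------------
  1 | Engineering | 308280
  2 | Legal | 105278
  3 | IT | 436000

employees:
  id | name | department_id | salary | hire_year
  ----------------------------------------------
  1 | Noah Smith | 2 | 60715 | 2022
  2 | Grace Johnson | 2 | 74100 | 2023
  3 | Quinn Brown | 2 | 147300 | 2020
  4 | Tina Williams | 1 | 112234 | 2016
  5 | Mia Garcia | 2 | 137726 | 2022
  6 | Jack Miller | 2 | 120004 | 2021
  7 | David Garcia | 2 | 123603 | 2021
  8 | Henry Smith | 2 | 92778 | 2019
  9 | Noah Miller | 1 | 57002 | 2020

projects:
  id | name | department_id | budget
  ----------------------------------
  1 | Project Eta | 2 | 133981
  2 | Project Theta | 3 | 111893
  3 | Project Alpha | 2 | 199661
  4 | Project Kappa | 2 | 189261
SELECT name, budget FROM projects WHERE budget <= (SELECT AVG(budget) FROM projects)

Execution result:
name | budget
Project Eta | 133981
Project Theta | 111893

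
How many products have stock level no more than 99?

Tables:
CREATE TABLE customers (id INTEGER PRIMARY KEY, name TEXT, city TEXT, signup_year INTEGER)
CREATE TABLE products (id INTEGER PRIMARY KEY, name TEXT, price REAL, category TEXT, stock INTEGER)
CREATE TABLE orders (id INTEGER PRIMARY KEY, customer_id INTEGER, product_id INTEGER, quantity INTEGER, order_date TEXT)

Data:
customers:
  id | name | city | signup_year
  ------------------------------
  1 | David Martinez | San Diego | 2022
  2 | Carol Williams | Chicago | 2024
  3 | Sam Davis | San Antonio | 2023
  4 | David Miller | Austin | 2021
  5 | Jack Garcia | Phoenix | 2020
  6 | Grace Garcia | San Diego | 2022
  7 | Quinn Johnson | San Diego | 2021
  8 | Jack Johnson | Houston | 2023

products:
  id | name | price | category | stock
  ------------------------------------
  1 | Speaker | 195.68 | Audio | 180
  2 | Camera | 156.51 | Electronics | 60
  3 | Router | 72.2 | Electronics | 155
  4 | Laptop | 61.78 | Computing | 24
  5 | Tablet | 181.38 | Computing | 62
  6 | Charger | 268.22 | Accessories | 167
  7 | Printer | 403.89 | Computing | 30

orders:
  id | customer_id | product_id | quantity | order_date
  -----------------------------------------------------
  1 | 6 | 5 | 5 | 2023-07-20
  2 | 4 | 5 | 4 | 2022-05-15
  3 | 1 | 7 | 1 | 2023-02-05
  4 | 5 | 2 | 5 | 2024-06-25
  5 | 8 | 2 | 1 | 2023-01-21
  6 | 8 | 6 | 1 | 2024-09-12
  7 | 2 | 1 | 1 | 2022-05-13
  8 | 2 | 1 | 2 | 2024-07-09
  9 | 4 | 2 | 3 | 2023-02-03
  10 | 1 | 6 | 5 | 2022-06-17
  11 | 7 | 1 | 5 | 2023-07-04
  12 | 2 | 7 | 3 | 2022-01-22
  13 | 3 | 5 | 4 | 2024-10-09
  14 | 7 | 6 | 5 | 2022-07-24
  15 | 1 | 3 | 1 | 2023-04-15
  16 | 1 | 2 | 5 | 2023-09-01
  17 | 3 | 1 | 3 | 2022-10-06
SELECT COUNT(*) FROM products WHERE stock <= 99

Execution result:
4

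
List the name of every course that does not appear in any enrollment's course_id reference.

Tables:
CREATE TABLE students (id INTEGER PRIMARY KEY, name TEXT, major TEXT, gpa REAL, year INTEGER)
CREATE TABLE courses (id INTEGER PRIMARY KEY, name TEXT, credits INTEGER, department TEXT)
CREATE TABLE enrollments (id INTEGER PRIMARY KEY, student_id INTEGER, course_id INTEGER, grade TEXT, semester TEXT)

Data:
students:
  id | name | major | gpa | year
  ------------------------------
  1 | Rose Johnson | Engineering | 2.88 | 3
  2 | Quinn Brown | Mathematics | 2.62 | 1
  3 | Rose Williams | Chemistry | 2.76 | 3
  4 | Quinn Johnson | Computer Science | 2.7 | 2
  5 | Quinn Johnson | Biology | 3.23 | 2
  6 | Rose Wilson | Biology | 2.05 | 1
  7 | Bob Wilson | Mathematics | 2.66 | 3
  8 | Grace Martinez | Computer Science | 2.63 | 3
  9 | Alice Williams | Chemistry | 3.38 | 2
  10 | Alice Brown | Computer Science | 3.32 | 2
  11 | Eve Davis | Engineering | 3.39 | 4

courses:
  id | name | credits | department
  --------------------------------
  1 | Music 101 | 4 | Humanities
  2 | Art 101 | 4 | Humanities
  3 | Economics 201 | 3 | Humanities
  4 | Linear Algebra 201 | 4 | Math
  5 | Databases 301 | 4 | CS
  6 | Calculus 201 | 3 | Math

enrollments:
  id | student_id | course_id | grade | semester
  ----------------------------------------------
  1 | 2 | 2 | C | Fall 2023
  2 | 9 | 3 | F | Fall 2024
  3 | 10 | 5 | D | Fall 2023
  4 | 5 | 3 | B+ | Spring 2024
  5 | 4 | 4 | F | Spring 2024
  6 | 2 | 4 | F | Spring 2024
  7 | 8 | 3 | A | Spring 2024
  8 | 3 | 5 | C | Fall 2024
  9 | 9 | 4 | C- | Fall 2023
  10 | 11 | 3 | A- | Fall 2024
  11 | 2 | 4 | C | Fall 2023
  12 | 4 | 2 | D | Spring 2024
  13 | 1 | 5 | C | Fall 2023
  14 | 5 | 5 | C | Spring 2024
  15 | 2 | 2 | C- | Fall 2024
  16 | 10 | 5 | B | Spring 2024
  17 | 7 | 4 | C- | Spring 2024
SELECT p.name FROM courses p LEFT JOIN enrollments c ON c.course_id = p.id WHERE c.id IS NULL

Execution result:
name
Music 101
Calculus 201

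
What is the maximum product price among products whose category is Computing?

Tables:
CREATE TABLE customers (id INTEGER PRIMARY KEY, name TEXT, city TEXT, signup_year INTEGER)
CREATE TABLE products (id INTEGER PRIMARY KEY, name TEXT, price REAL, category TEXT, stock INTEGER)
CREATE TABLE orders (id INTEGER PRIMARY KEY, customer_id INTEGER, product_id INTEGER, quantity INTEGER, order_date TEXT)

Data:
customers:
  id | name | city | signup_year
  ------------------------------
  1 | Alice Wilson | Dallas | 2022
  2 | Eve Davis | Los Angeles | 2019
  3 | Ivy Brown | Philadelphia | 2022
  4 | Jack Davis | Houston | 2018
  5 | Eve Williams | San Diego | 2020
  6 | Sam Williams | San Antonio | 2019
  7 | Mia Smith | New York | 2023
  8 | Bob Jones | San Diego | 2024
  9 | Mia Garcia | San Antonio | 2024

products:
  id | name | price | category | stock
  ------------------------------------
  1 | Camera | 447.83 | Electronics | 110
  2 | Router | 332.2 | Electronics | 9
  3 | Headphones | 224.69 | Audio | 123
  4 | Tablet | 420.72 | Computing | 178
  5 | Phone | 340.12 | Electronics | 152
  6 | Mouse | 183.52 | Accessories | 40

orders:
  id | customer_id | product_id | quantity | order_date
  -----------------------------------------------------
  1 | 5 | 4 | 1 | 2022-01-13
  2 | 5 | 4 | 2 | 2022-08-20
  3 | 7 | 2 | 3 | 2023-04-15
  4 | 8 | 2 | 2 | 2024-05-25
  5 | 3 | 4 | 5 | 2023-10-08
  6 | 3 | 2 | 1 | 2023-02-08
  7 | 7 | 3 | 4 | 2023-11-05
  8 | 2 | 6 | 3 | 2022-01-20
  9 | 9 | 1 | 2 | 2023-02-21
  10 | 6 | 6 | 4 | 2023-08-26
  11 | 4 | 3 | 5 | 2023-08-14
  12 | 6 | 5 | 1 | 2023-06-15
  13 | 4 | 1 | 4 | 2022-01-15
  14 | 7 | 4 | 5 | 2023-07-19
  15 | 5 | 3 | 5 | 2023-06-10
SELECT MAX(price) FROM products WHERE category = 'Computing'

Execution result:
420.72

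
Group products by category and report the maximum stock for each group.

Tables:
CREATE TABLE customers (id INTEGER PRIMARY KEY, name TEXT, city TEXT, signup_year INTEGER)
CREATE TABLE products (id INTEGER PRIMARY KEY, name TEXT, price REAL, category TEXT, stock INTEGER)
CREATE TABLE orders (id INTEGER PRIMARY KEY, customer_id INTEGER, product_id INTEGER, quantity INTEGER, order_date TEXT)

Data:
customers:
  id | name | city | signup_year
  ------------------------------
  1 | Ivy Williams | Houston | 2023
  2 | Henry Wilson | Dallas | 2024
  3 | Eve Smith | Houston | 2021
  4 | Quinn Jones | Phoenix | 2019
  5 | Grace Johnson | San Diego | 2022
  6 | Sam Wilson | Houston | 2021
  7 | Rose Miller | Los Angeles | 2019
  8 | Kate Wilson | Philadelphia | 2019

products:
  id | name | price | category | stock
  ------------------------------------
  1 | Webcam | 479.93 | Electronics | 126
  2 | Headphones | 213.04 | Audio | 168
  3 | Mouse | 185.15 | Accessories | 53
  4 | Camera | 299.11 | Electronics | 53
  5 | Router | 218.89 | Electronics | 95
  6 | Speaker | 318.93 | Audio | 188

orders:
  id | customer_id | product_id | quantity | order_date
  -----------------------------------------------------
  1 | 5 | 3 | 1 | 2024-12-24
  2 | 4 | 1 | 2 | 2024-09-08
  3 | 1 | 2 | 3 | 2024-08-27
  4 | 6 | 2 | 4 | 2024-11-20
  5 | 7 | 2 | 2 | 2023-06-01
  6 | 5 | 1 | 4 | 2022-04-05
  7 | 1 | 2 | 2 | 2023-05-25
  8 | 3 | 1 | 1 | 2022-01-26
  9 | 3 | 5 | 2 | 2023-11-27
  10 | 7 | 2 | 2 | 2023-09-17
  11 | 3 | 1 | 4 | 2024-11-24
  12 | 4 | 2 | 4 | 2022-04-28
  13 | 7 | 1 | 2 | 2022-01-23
SELECT category, MAX(stock) AS max_stock FROM products GROUP BY category

Execution result:
category | max_stock
Accessories | 53
Audio | 188
Electronics | 126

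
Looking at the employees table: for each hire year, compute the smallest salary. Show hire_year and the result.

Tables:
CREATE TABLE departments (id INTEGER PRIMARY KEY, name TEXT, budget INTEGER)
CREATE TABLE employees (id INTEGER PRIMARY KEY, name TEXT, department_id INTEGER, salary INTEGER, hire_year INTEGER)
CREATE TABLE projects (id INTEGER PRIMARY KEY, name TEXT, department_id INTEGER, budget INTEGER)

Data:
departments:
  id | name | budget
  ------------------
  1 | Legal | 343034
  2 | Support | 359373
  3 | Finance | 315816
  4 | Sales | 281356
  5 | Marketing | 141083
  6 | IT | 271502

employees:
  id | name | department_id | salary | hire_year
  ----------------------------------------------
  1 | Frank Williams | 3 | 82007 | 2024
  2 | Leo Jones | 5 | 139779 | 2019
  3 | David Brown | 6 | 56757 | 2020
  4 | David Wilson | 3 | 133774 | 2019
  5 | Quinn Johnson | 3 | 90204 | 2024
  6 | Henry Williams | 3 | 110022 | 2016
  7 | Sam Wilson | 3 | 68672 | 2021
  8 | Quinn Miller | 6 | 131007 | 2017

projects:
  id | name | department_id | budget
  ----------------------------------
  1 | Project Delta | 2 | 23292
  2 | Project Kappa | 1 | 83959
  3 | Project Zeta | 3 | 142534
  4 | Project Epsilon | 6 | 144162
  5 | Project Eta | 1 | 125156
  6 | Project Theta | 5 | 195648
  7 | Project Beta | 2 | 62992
SELECT hire_year, MIN(salary) AS min_salary FROM employees GROUP BY hire_year

Execution result:
hire_year | min_salary
2016 | 110022
2017 | 131007
2019 | 133774
2020 | 56757
2021 | 68672
2024 | 82007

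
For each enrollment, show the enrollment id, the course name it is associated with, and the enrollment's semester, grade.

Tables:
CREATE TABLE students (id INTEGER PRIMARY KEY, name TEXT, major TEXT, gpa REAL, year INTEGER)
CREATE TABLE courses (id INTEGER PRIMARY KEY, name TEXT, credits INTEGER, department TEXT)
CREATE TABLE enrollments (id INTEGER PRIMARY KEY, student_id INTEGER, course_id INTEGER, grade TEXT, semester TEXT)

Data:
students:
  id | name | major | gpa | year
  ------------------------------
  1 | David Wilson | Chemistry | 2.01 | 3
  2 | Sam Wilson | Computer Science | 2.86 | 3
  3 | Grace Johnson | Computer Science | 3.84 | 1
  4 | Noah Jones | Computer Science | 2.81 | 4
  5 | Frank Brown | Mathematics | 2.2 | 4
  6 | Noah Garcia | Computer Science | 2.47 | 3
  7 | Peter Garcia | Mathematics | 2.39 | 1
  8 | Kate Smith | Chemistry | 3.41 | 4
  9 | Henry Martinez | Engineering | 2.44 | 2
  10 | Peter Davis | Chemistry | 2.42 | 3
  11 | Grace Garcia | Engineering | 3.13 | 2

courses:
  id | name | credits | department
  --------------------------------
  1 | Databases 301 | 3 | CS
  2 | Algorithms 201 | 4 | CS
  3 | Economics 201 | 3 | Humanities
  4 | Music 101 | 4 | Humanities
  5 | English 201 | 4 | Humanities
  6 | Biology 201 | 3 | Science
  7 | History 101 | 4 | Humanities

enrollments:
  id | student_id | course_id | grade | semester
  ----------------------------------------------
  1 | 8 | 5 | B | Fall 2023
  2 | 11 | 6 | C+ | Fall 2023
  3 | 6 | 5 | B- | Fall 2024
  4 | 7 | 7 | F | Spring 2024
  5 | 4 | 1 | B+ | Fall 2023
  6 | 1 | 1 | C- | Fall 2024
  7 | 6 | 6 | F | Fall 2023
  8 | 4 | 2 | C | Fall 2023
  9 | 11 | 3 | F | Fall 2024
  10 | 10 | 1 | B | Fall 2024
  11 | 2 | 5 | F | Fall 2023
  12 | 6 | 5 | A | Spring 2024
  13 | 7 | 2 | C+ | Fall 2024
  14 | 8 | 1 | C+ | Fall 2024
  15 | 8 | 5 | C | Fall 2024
SELECT c.id, p.name AS course, c.semester, c.grade FROM enrollments c JOIN courses p ON c.course_id = p.id

Execution result:
id | course | semester | grade
1 | English 201 | Fall 2023 | B
2 | Biology 201 | Fall 2023 | C+
3 | English 201 | Fall 2024 | B-
4 | History 101 | Spring 2024 | F
5 | Databases 301 | Fall 2023 | B+
6 | Databases 301 | Fall 2024 | C-
7 | Biology 201 | Fall 2023 | F
8 | Algorithms 201 | Fall 2023 | C
9 | Economics 201 | Fall 2024 | F
10 | Databases 301 | Fall 2024 | B
11 | English 201 | Fall 2023 | F
12 | English 201 | Spring 2024 | A
13 | Algorithms 201 | Fall 2024 | C+
14 | Databases 301 | Fall 2024 | C+
15 | English 201 | Fall 2024 | C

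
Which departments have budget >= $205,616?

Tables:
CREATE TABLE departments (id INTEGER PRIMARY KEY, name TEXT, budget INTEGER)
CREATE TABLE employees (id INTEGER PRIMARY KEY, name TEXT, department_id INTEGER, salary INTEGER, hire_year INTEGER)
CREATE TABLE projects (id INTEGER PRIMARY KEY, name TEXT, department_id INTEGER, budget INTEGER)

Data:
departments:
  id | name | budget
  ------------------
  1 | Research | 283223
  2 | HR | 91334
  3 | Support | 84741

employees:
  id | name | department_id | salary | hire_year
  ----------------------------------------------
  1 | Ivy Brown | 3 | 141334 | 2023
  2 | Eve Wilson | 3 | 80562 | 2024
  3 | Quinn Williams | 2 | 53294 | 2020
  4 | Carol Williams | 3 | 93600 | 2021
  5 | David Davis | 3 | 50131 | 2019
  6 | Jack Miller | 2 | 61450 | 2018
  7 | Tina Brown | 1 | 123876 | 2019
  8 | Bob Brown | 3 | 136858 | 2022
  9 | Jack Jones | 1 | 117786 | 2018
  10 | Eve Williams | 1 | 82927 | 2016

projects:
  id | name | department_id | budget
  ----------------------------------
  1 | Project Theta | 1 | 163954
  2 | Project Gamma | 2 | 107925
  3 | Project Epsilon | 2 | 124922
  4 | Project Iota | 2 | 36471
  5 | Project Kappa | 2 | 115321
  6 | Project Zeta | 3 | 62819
SELECT name, budget FROM departments WHERE budget >= 205616

Execution result:
name | budget
Research | 283223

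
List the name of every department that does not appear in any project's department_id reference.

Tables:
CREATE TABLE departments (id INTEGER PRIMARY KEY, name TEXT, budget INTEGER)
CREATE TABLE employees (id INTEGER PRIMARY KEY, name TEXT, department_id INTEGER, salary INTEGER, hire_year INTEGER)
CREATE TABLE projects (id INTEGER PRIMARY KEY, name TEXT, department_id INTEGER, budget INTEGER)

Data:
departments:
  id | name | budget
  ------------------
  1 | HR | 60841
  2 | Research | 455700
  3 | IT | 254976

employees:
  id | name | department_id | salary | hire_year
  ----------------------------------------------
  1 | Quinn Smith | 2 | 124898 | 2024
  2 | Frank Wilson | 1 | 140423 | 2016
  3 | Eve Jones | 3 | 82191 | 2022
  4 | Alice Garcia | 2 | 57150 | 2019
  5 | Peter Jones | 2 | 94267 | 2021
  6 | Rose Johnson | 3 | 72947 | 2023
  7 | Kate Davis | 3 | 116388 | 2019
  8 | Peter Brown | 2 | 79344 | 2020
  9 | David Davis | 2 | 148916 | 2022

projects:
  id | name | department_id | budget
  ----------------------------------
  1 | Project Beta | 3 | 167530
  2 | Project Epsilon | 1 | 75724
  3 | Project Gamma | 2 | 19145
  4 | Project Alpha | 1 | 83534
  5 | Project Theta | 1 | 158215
SELECT p.name FROM departments p LEFT JOIN projects c ON c.department_id = p.id WHERE c.id IS NULL

Execution result:
(no rows)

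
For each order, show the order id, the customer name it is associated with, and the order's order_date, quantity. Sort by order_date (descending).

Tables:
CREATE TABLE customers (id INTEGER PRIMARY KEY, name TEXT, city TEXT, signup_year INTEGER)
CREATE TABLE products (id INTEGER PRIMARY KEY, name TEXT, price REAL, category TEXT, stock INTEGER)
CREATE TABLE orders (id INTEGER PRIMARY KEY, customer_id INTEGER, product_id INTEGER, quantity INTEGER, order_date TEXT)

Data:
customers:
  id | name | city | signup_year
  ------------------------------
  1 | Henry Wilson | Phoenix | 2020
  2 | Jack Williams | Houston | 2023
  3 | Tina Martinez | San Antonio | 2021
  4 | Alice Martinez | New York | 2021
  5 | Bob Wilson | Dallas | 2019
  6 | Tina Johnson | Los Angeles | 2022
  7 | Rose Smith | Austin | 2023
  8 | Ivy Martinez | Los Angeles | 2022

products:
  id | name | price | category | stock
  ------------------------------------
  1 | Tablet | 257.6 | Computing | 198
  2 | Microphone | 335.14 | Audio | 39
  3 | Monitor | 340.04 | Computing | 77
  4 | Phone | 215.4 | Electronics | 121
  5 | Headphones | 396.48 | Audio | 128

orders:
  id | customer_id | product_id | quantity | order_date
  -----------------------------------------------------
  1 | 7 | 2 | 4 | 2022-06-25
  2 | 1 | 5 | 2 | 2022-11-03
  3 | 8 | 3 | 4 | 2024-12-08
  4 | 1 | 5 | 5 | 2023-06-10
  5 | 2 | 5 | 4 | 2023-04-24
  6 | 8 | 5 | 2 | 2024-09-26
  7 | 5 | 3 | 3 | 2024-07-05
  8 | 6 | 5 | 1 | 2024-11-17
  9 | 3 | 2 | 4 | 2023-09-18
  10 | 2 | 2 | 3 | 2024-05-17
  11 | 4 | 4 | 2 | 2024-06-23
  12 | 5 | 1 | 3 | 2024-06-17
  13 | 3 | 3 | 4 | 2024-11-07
SELECT c.id, p.name AS customer, c.order_date, c.quantity FROM orders c JOIN customers p ON c.customer_id = p.id ORDER BY c.order_date DESC

Execution result:
id | customer | order_date | quantity
3 | Ivy Martinez | 2024-12-08 | 4
8 | Tina Johnson | 2024-11-17 | 1
13 | Tina Martinez | 2024-11-07 | 4
6 | Ivy Martinez | 2024-09-26 | 2
7 | Bob Wilson | 2024-07-05 | 3
11 | Alice Martinez | 2024-06-23 | 2
12 | Bob Wilson | 2024-06-17 | 3
10 | Jack Williams | 2024-05-17 | 3
9 | Tina Martinez | 2023-09-18 | 4
4 | Henry Wilson | 2023-06-10 | 5
5 | Jack Williams | 2023-04-24 | 4
2 | Henry Wilson | 2022-11-03 | 2
1 | Rose Smith | 2022-06-25 | 4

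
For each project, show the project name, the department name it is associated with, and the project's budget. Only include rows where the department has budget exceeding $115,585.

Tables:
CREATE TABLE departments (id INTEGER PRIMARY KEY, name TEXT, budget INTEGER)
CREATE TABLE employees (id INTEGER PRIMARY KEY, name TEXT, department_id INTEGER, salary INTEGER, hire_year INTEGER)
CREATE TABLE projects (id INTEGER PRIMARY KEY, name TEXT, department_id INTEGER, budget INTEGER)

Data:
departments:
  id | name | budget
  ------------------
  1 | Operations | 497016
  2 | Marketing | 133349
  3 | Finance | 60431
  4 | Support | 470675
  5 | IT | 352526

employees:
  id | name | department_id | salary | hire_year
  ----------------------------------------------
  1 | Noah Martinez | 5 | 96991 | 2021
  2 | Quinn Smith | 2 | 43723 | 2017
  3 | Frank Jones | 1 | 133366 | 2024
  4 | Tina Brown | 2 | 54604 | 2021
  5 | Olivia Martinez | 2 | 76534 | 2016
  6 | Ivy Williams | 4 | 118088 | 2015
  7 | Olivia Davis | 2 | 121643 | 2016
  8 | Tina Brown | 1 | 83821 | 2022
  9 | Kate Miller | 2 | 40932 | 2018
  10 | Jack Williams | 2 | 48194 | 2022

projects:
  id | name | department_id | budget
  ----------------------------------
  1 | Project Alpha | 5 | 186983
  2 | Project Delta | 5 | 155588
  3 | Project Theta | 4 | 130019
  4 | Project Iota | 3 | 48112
SELECT c.name, p.name AS department, c.budget FROM projects c JOIN departments p ON c.department_id = p.id WHERE p.budget > 115585

Execution result:
name | department | budget
Project Alpha | IT | 186983
Project Delta | IT | 155588
Project Theta | Support | 130019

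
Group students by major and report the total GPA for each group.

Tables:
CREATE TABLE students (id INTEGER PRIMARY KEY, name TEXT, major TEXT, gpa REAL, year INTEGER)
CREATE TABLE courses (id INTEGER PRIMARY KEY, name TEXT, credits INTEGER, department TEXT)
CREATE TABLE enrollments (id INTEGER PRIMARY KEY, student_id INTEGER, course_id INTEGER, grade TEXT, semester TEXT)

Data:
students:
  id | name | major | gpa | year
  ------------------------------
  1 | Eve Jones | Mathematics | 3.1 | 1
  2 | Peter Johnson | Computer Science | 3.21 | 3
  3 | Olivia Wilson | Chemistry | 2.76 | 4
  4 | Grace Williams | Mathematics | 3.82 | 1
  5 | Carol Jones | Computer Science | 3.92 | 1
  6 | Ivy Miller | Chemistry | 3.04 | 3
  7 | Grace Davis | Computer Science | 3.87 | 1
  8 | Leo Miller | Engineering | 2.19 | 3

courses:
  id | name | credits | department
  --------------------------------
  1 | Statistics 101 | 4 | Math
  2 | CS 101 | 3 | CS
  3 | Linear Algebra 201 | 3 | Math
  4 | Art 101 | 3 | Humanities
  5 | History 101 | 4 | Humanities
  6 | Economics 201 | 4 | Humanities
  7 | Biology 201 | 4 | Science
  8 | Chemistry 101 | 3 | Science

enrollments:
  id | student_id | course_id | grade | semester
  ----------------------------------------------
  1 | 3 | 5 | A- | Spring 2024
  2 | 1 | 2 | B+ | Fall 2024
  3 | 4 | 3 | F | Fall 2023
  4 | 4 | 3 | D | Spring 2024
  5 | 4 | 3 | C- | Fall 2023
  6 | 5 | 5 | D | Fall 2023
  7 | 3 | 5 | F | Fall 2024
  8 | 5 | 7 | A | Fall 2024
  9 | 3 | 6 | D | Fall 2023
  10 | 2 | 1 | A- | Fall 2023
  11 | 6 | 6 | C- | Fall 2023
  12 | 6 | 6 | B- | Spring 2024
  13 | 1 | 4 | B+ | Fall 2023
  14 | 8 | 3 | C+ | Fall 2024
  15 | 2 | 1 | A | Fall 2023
SELECT major, SUM(gpa) AS sum_gpa FROM students GROUP BY major

Execution result:
major | sum_gpa
Chemistry | 5.80
Computer Science | 11.00
Engineering | 2.19
Mathematics | 6.92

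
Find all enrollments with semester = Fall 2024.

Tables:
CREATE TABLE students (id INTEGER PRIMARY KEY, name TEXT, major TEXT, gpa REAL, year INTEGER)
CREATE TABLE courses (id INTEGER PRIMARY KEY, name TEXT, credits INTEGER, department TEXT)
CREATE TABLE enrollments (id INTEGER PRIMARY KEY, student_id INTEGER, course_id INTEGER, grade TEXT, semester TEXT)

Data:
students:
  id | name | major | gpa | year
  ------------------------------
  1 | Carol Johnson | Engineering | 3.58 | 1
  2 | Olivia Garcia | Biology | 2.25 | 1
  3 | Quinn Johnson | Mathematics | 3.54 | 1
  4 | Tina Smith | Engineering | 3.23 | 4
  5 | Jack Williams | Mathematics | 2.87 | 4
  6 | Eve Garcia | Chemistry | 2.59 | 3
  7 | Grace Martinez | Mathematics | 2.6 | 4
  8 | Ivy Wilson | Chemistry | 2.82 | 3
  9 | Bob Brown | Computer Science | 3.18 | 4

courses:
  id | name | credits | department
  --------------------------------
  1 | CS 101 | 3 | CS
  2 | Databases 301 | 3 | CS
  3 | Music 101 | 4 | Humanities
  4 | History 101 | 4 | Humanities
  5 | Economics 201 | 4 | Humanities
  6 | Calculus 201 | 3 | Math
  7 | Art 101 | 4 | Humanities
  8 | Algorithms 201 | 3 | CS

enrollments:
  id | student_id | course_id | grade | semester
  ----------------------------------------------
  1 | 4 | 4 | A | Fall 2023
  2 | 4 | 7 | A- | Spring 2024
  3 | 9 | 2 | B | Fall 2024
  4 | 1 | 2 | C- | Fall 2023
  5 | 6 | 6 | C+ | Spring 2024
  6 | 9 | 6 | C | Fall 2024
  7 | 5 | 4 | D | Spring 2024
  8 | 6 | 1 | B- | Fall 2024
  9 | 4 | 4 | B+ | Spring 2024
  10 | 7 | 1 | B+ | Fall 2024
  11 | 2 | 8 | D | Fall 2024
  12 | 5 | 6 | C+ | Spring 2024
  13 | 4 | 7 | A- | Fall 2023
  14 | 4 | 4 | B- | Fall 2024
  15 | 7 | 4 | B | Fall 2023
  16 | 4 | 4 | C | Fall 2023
SELECT id, semester FROM enrollments WHERE semester = 'Fall 2024'

Execution result:
id | semester
3 | Fall 2024
6 | Fall 2024
8 | Fall 2024
10 | Fall 2024
11 | Fall 2024
14 | Fall 2024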